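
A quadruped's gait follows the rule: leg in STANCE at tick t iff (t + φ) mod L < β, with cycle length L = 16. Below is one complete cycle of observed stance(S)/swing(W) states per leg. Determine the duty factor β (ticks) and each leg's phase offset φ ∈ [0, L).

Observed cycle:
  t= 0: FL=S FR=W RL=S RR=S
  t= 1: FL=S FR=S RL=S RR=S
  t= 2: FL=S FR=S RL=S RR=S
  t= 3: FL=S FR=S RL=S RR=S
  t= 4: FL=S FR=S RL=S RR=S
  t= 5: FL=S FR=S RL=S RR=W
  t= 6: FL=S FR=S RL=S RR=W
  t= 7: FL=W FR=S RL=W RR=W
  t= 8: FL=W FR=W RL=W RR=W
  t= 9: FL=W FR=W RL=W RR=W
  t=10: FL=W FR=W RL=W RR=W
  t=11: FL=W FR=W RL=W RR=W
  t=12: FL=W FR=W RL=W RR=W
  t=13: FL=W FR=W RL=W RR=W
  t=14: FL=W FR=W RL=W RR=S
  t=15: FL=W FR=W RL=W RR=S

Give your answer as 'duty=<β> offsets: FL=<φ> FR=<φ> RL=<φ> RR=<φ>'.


duty=7 offsets: FL=0 FR=15 RL=0 RR=2

duty β = stance ticks per leg = 7
FL: stance ticks = 7; W→S at t=0 → φ=0
FR: stance ticks = 7; W→S at t=1 → φ=15
RL: stance ticks = 7; W→S at t=0 → φ=0
RR: stance ticks = 7; W→S at t=14 → φ=2


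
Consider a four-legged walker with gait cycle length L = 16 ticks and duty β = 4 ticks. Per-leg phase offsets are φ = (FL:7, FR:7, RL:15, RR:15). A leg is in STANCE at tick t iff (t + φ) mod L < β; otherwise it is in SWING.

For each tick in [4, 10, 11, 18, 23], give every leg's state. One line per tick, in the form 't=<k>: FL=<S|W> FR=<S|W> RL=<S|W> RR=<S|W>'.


t=4: phase=(11,11,3,3) vs β=4 → FL=W FR=W RL=S RR=S
t=10: phase=(1,1,9,9) vs β=4 → FL=S FR=S RL=W RR=W
t=11: phase=(2,2,10,10) vs β=4 → FL=S FR=S RL=W RR=W
t=18: phase=(9,9,1,1) vs β=4 → FL=W FR=W RL=S RR=S
t=23: phase=(14,14,6,6) vs β=4 → FL=W FR=W RL=W RR=W

t=4: FL=W FR=W RL=S RR=S
t=10: FL=S FR=S RL=W RR=W
t=11: FL=S FR=S RL=W RR=W
t=18: FL=W FR=W RL=S RR=S
t=23: FL=W FR=W RL=W RR=W


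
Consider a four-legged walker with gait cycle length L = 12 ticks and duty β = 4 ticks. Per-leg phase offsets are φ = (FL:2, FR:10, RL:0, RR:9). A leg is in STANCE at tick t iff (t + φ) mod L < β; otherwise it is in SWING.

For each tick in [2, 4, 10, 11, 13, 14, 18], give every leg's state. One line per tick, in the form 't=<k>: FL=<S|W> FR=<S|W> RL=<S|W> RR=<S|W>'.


t=2: phase=(4,0,2,11) vs β=4 → FL=W FR=S RL=S RR=W
t=4: phase=(6,2,4,1) vs β=4 → FL=W FR=S RL=W RR=S
t=10: phase=(0,8,10,7) vs β=4 → FL=S FR=W RL=W RR=W
t=11: phase=(1,9,11,8) vs β=4 → FL=S FR=W RL=W RR=W
t=13: phase=(3,11,1,10) vs β=4 → FL=S FR=W RL=S RR=W
t=14: phase=(4,0,2,11) vs β=4 → FL=W FR=S RL=S RR=W
t=18: phase=(8,4,6,3) vs β=4 → FL=W FR=W RL=W RR=S

t=2: FL=W FR=S RL=S RR=W
t=4: FL=W FR=S RL=W RR=S
t=10: FL=S FR=W RL=W RR=W
t=11: FL=S FR=W RL=W RR=W
t=13: FL=S FR=W RL=S RR=W
t=14: FL=W FR=S RL=S RR=W
t=18: FL=W FR=W RL=W RR=S


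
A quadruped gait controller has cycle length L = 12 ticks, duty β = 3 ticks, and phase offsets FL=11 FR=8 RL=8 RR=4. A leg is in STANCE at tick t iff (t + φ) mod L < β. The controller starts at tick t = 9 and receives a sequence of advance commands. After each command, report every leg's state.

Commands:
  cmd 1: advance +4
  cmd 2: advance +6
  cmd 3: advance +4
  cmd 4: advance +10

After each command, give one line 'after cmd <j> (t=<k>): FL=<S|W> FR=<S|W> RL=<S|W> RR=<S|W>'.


after cmd 1 (t=13): FL=S FR=W RL=W RR=W
after cmd 2 (t=19): FL=W FR=W RL=W RR=W
after cmd 3 (t=23): FL=W FR=W RL=W RR=W
after cmd 4 (t=33): FL=W FR=W RL=W RR=S

start t=9: FL=W FR=W RL=W RR=S
cmd 1: advance +4 → t=13, phase=(0,9,9,5) → FL=S FR=W RL=W RR=W
cmd 2: advance +6 → t=19, phase=(6,3,3,11) → FL=W FR=W RL=W RR=W
cmd 3: advance +4 → t=23, phase=(10,7,7,3) → FL=W FR=W RL=W RR=W
cmd 4: advance +10 → t=33, phase=(8,5,5,1) → FL=W FR=W RL=W RR=S


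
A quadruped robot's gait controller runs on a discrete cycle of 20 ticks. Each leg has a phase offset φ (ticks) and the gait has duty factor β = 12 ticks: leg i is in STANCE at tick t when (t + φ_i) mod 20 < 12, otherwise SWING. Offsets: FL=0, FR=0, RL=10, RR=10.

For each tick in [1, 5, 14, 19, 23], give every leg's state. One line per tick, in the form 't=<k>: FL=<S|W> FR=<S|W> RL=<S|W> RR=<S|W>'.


t=1: FL=S FR=S RL=S RR=S
t=5: FL=S FR=S RL=W RR=W
t=14: FL=W FR=W RL=S RR=S
t=19: FL=W FR=W RL=S RR=S
t=23: FL=S FR=S RL=W RR=W

t=1: phase=(1,1,11,11) vs β=12 → FL=S FR=S RL=S RR=S
t=5: phase=(5,5,15,15) vs β=12 → FL=S FR=S RL=W RR=W
t=14: phase=(14,14,4,4) vs β=12 → FL=W FR=W RL=S RR=S
t=19: phase=(19,19,9,9) vs β=12 → FL=W FR=W RL=S RR=S
t=23: phase=(3,3,13,13) vs β=12 → FL=S FR=S RL=W RR=W


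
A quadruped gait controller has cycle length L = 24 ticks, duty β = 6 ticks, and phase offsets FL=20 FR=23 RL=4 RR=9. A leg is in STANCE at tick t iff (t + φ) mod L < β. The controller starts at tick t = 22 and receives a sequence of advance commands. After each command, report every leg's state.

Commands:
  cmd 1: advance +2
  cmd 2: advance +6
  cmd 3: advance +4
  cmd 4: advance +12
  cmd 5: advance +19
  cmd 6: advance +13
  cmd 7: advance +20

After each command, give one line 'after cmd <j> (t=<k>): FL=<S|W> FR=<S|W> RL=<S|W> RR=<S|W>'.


after cmd 1 (t=24): FL=W FR=W RL=S RR=W
after cmd 2 (t=30): FL=S FR=S RL=W RR=W
after cmd 3 (t=34): FL=W FR=W RL=W RR=W
after cmd 4 (t=46): FL=W FR=W RL=S RR=W
after cmd 5 (t=65): FL=W FR=W RL=W RR=S
after cmd 6 (t=78): FL=S FR=S RL=W RR=W
after cmd 7 (t=98): FL=W FR=S RL=W RR=W

start t=22: FL=W FR=W RL=S RR=W
cmd 1: advance +2 → t=24, phase=(20,23,4,9) → FL=W FR=W RL=S RR=W
cmd 2: advance +6 → t=30, phase=(2,5,10,15) → FL=S FR=S RL=W RR=W
cmd 3: advance +4 → t=34, phase=(6,9,14,19) → FL=W FR=W RL=W RR=W
cmd 4: advance +12 → t=46, phase=(18,21,2,7) → FL=W FR=W RL=S RR=W
cmd 5: advance +19 → t=65, phase=(13,16,21,2) → FL=W FR=W RL=W RR=S
cmd 6: advance +13 → t=78, phase=(2,5,10,15) → FL=S FR=S RL=W RR=W
cmd 7: advance +20 → t=98, phase=(22,1,6,11) → FL=W FR=S RL=W RR=W


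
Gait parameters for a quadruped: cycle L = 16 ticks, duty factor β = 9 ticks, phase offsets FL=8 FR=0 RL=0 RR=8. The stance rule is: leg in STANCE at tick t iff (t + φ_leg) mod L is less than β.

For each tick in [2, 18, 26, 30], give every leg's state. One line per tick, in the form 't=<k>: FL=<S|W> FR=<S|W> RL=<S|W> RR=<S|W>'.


t=2: phase=(10,2,2,10) vs β=9 → FL=W FR=S RL=S RR=W
t=18: phase=(10,2,2,10) vs β=9 → FL=W FR=S RL=S RR=W
t=26: phase=(2,10,10,2) vs β=9 → FL=S FR=W RL=W RR=S
t=30: phase=(6,14,14,6) vs β=9 → FL=S FR=W RL=W RR=S

t=2: FL=W FR=S RL=S RR=W
t=18: FL=W FR=S RL=S RR=W
t=26: FL=S FR=W RL=W RR=S
t=30: FL=S FR=W RL=W RR=S


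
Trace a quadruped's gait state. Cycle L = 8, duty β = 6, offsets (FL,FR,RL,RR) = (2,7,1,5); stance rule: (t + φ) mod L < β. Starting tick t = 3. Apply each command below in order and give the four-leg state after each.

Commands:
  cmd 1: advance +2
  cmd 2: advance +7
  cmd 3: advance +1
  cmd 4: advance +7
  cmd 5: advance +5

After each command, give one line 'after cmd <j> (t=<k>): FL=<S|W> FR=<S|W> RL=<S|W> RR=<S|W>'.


start t=3: FL=S FR=S RL=S RR=S
cmd 1: advance +2 → t=5, phase=(7,4,6,2) → FL=W FR=S RL=W RR=S
cmd 2: advance +7 → t=12, phase=(6,3,5,1) → FL=W FR=S RL=S RR=S
cmd 3: advance +1 → t=13, phase=(7,4,6,2) → FL=W FR=S RL=W RR=S
cmd 4: advance +7 → t=20, phase=(6,3,5,1) → FL=W FR=S RL=S RR=S
cmd 5: advance +5 → t=25, phase=(3,0,2,6) → FL=S FR=S RL=S RR=W

after cmd 1 (t=5): FL=W FR=S RL=W RR=S
after cmd 2 (t=12): FL=W FR=S RL=S RR=S
after cmd 3 (t=13): FL=W FR=S RL=W RR=S
after cmd 4 (t=20): FL=W FR=S RL=S RR=S
after cmd 5 (t=25): FL=S FR=S RL=S RR=W


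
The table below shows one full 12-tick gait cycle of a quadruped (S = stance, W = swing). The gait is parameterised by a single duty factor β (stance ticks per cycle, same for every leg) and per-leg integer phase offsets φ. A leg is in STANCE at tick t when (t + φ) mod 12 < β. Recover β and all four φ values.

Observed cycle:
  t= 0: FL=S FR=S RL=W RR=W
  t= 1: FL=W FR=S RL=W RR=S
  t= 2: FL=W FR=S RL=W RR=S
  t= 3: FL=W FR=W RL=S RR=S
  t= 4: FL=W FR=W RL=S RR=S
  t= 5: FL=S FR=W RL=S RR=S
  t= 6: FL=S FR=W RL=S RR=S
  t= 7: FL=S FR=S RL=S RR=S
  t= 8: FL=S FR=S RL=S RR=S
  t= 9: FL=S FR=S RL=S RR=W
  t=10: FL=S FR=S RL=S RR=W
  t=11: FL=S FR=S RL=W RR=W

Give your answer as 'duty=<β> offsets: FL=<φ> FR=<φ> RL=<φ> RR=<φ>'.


duty=8 offsets: FL=7 FR=5 RL=9 RR=11

duty β = stance ticks per leg = 8
FL: stance ticks = 8; W→S at t=5 → φ=7
FR: stance ticks = 8; W→S at t=7 → φ=5
RL: stance ticks = 8; W→S at t=3 → φ=9
RR: stance ticks = 8; W→S at t=1 → φ=11


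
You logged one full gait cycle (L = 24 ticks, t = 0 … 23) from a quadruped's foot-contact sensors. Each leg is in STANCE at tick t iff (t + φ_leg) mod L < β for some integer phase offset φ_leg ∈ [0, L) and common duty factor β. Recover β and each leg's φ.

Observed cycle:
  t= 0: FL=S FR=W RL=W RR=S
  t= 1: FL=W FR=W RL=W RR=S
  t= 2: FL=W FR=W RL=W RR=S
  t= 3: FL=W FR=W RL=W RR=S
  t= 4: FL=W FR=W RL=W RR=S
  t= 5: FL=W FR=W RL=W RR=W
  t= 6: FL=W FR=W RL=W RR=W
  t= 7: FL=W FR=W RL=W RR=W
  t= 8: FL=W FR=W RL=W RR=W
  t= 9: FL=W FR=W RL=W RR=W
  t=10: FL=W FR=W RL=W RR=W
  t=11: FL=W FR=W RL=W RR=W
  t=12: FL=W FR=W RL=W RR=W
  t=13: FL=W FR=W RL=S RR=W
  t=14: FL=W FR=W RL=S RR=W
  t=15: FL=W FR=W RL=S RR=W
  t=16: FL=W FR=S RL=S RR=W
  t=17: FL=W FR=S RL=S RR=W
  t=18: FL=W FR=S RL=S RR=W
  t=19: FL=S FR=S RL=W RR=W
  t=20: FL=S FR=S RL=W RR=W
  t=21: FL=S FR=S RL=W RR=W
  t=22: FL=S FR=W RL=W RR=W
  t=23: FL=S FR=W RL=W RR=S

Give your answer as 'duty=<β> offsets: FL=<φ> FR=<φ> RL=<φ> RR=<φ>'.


duty β = stance ticks per leg = 6
FL: stance ticks = 6; W→S at t=19 → φ=5
FR: stance ticks = 6; W→S at t=16 → φ=8
RL: stance ticks = 6; W→S at t=13 → φ=11
RR: stance ticks = 6; W→S at t=23 → φ=1

duty=6 offsets: FL=5 FR=8 RL=11 RR=1


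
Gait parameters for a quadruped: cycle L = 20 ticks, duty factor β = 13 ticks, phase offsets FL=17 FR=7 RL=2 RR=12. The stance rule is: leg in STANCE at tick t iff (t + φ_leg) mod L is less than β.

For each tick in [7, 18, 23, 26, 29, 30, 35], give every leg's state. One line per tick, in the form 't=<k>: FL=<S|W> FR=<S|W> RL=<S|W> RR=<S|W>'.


t=7: FL=S FR=W RL=S RR=W
t=18: FL=W FR=S RL=S RR=S
t=23: FL=S FR=S RL=S RR=W
t=26: FL=S FR=W RL=S RR=W
t=29: FL=S FR=W RL=S RR=S
t=30: FL=S FR=W RL=S RR=S
t=35: FL=S FR=S RL=W RR=S

t=7: phase=(4,14,9,19) vs β=13 → FL=S FR=W RL=S RR=W
t=18: phase=(15,5,0,10) vs β=13 → FL=W FR=S RL=S RR=S
t=23: phase=(0,10,5,15) vs β=13 → FL=S FR=S RL=S RR=W
t=26: phase=(3,13,8,18) vs β=13 → FL=S FR=W RL=S RR=W
t=29: phase=(6,16,11,1) vs β=13 → FL=S FR=W RL=S RR=S
t=30: phase=(7,17,12,2) vs β=13 → FL=S FR=W RL=S RR=S
t=35: phase=(12,2,17,7) vs β=13 → FL=S FR=S RL=W RR=S


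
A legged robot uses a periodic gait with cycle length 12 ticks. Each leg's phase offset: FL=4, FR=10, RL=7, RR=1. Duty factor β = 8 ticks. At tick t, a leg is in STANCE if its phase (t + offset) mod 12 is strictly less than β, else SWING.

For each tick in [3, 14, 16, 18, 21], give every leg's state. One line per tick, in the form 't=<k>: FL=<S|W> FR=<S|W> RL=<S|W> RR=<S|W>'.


t=3: FL=S FR=S RL=W RR=S
t=14: FL=S FR=S RL=W RR=S
t=16: FL=W FR=S RL=W RR=S
t=18: FL=W FR=S RL=S RR=S
t=21: FL=S FR=S RL=S RR=W

t=3: phase=(7,1,10,4) vs β=8 → FL=S FR=S RL=W RR=S
t=14: phase=(6,0,9,3) vs β=8 → FL=S FR=S RL=W RR=S
t=16: phase=(8,2,11,5) vs β=8 → FL=W FR=S RL=W RR=S
t=18: phase=(10,4,1,7) vs β=8 → FL=W FR=S RL=S RR=S
t=21: phase=(1,7,4,10) vs β=8 → FL=S FR=S RL=S RR=W


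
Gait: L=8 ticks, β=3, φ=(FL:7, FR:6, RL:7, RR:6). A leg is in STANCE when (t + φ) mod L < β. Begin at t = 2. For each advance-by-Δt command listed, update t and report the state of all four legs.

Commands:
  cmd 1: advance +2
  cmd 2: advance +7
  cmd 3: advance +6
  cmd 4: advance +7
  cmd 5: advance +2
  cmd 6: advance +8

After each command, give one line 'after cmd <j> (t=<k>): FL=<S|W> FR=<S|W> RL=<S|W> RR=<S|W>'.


after cmd 1 (t=4): FL=W FR=S RL=W RR=S
after cmd 2 (t=11): FL=S FR=S RL=S RR=S
after cmd 3 (t=17): FL=S FR=W RL=S RR=W
after cmd 4 (t=24): FL=W FR=W RL=W RR=W
after cmd 5 (t=26): FL=S FR=S RL=S RR=S
after cmd 6 (t=34): FL=S FR=S RL=S RR=S

start t=2: FL=S FR=S RL=S RR=S
cmd 1: advance +2 → t=4, phase=(3,2,3,2) → FL=W FR=S RL=W RR=S
cmd 2: advance +7 → t=11, phase=(2,1,2,1) → FL=S FR=S RL=S RR=S
cmd 3: advance +6 → t=17, phase=(0,7,0,7) → FL=S FR=W RL=S RR=W
cmd 4: advance +7 → t=24, phase=(7,6,7,6) → FL=W FR=W RL=W RR=W
cmd 5: advance +2 → t=26, phase=(1,0,1,0) → FL=S FR=S RL=S RR=S
cmd 6: advance +8 → t=34, phase=(1,0,1,0) → FL=S FR=S RL=S RR=S


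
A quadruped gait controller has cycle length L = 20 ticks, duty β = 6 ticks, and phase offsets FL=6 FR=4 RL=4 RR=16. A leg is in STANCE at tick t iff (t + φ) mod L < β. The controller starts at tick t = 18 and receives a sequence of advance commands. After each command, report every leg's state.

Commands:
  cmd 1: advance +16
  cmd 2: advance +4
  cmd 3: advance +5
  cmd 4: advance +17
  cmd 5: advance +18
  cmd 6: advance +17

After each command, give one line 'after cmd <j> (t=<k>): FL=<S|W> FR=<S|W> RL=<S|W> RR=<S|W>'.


after cmd 1 (t=34): FL=S FR=W RL=W RR=W
after cmd 2 (t=38): FL=S FR=S RL=S RR=W
after cmd 3 (t=43): FL=W FR=W RL=W RR=W
after cmd 4 (t=60): FL=W FR=S RL=S RR=W
after cmd 5 (t=78): FL=S FR=S RL=S RR=W
after cmd 6 (t=95): FL=S FR=W RL=W RR=W

start t=18: FL=S FR=S RL=S RR=W
cmd 1: advance +16 → t=34, phase=(0,18,18,10) → FL=S FR=W RL=W RR=W
cmd 2: advance +4 → t=38, phase=(4,2,2,14) → FL=S FR=S RL=S RR=W
cmd 3: advance +5 → t=43, phase=(9,7,7,19) → FL=W FR=W RL=W RR=W
cmd 4: advance +17 → t=60, phase=(6,4,4,16) → FL=W FR=S RL=S RR=W
cmd 5: advance +18 → t=78, phase=(4,2,2,14) → FL=S FR=S RL=S RR=W
cmd 6: advance +17 → t=95, phase=(1,19,19,11) → FL=S FR=W RL=W RR=W


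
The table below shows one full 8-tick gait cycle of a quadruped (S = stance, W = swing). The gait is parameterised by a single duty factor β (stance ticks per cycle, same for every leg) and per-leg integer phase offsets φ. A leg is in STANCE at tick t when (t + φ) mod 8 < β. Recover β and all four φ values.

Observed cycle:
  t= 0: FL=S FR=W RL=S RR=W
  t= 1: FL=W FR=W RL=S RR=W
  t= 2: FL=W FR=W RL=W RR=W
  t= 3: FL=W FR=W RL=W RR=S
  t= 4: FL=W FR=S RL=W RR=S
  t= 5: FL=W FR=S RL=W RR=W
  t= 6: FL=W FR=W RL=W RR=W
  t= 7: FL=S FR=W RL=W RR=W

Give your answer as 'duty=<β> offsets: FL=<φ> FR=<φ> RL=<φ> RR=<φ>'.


duty β = stance ticks per leg = 2
FL: stance ticks = 2; W→S at t=7 → φ=1
FR: stance ticks = 2; W→S at t=4 → φ=4
RL: stance ticks = 2; W→S at t=0 → φ=0
RR: stance ticks = 2; W→S at t=3 → φ=5

duty=2 offsets: FL=1 FR=4 RL=0 RR=5


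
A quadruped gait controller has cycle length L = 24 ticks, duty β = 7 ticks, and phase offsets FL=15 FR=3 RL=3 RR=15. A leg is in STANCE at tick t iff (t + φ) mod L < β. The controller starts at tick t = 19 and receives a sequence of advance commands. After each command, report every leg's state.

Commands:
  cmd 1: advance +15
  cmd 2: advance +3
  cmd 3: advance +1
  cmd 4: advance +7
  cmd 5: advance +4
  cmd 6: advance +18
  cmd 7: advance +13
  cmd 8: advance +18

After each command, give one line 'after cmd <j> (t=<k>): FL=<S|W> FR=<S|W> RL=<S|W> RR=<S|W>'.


start t=19: FL=W FR=W RL=W RR=W
cmd 1: advance +15 → t=34, phase=(1,13,13,1) → FL=S FR=W RL=W RR=S
cmd 2: advance +3 → t=37, phase=(4,16,16,4) → FL=S FR=W RL=W RR=S
cmd 3: advance +1 → t=38, phase=(5,17,17,5) → FL=S FR=W RL=W RR=S
cmd 4: advance +7 → t=45, phase=(12,0,0,12) → FL=W FR=S RL=S RR=W
cmd 5: advance +4 → t=49, phase=(16,4,4,16) → FL=W FR=S RL=S RR=W
cmd 6: advance +18 → t=67, phase=(10,22,22,10) → FL=W FR=W RL=W RR=W
cmd 7: advance +13 → t=80, phase=(23,11,11,23) → FL=W FR=W RL=W RR=W
cmd 8: advance +18 → t=98, phase=(17,5,5,17) → FL=W FR=S RL=S RR=W

after cmd 1 (t=34): FL=S FR=W RL=W RR=S
after cmd 2 (t=37): FL=S FR=W RL=W RR=S
after cmd 3 (t=38): FL=S FR=W RL=W RR=S
after cmd 4 (t=45): FL=W FR=S RL=S RR=W
after cmd 5 (t=49): FL=W FR=S RL=S RR=W
after cmd 6 (t=67): FL=W FR=W RL=W RR=W
after cmd 7 (t=80): FL=W FR=W RL=W RR=W
after cmd 8 (t=98): FL=W FR=S RL=S RR=W


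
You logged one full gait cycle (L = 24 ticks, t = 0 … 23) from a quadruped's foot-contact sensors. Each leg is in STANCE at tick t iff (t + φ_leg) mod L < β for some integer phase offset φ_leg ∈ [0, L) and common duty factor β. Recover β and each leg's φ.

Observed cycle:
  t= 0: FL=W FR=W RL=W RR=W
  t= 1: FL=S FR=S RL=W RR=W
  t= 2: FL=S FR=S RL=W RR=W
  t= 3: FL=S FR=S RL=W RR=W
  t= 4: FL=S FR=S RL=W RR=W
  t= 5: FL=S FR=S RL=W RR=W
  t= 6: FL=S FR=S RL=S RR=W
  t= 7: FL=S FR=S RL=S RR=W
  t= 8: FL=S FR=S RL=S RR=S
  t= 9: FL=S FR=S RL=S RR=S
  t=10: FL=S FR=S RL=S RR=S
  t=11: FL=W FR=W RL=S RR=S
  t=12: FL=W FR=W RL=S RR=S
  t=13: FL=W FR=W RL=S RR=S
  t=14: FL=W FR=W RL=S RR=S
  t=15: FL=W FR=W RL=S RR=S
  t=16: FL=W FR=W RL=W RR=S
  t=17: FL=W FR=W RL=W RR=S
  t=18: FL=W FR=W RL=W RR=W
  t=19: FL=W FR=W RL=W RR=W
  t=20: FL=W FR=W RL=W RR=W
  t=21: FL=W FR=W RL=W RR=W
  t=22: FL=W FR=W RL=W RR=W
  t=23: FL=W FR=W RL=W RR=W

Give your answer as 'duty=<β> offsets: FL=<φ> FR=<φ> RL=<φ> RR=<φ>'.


duty=10 offsets: FL=23 FR=23 RL=18 RR=16

duty β = stance ticks per leg = 10
FL: stance ticks = 10; W→S at t=1 → φ=23
FR: stance ticks = 10; W→S at t=1 → φ=23
RL: stance ticks = 10; W→S at t=6 → φ=18
RR: stance ticks = 10; W→S at t=8 → φ=16


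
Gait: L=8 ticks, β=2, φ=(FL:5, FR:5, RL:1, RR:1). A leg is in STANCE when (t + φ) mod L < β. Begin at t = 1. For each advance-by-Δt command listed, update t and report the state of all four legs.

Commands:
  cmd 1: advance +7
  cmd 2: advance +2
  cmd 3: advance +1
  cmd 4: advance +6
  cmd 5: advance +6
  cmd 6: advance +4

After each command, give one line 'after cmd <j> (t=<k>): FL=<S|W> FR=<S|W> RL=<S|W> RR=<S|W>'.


after cmd 1 (t=8): FL=W FR=W RL=S RR=S
after cmd 2 (t=10): FL=W FR=W RL=W RR=W
after cmd 3 (t=11): FL=S FR=S RL=W RR=W
after cmd 4 (t=17): FL=W FR=W RL=W RR=W
after cmd 5 (t=23): FL=W FR=W RL=S RR=S
after cmd 6 (t=27): FL=S FR=S RL=W RR=W

start t=1: FL=W FR=W RL=W RR=W
cmd 1: advance +7 → t=8, phase=(5,5,1,1) → FL=W FR=W RL=S RR=S
cmd 2: advance +2 → t=10, phase=(7,7,3,3) → FL=W FR=W RL=W RR=W
cmd 3: advance +1 → t=11, phase=(0,0,4,4) → FL=S FR=S RL=W RR=W
cmd 4: advance +6 → t=17, phase=(6,6,2,2) → FL=W FR=W RL=W RR=W
cmd 5: advance +6 → t=23, phase=(4,4,0,0) → FL=W FR=W RL=S RR=S
cmd 6: advance +4 → t=27, phase=(0,0,4,4) → FL=S FR=S RL=W RR=W


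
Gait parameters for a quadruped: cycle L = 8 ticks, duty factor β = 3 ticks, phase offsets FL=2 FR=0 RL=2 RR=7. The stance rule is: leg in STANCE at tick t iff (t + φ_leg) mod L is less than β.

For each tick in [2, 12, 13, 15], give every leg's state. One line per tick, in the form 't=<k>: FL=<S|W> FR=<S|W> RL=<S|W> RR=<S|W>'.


t=2: phase=(4,2,4,1) vs β=3 → FL=W FR=S RL=W RR=S
t=12: phase=(6,4,6,3) vs β=3 → FL=W FR=W RL=W RR=W
t=13: phase=(7,5,7,4) vs β=3 → FL=W FR=W RL=W RR=W
t=15: phase=(1,7,1,6) vs β=3 → FL=S FR=W RL=S RR=W

t=2: FL=W FR=S RL=W RR=S
t=12: FL=W FR=W RL=W RR=W
t=13: FL=W FR=W RL=W RR=W
t=15: FL=S FR=W RL=S RR=W


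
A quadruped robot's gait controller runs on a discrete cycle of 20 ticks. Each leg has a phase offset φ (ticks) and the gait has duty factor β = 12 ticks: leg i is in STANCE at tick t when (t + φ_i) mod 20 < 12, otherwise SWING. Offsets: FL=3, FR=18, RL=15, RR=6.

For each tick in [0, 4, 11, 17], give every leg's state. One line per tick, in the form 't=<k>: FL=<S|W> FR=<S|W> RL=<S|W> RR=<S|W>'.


t=0: phase=(3,18,15,6) vs β=12 → FL=S FR=W RL=W RR=S
t=4: phase=(7,2,19,10) vs β=12 → FL=S FR=S RL=W RR=S
t=11: phase=(14,9,6,17) vs β=12 → FL=W FR=S RL=S RR=W
t=17: phase=(0,15,12,3) vs β=12 → FL=S FR=W RL=W RR=S

t=0: FL=S FR=W RL=W RR=S
t=4: FL=S FR=S RL=W RR=S
t=11: FL=W FR=S RL=S RR=W
t=17: FL=S FR=W RL=W RR=S


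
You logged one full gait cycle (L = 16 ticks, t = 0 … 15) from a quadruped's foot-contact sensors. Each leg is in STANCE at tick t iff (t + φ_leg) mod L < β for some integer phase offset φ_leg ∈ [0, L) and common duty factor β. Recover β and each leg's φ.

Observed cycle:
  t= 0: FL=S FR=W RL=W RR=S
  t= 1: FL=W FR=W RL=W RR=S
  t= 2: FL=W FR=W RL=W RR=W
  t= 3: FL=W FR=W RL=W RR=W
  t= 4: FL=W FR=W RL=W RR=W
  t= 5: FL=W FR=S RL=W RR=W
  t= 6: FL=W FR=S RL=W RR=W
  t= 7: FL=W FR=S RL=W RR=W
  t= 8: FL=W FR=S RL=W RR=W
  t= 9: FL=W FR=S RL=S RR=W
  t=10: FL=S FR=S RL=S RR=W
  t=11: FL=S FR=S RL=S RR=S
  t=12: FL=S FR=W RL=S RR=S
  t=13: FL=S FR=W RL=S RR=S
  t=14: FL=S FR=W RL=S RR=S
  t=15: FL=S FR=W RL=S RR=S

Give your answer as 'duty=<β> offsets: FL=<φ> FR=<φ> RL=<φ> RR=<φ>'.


duty β = stance ticks per leg = 7
FL: stance ticks = 7; W→S at t=10 → φ=6
FR: stance ticks = 7; W→S at t=5 → φ=11
RL: stance ticks = 7; W→S at t=9 → φ=7
RR: stance ticks = 7; W→S at t=11 → φ=5

duty=7 offsets: FL=6 FR=11 RL=7 RR=5


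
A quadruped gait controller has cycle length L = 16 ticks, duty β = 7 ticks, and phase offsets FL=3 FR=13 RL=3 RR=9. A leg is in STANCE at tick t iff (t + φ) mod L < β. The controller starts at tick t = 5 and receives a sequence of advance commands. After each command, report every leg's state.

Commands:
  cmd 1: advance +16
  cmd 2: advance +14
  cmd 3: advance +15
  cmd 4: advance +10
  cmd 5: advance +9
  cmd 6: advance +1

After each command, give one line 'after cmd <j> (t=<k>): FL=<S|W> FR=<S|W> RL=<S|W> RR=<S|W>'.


start t=5: FL=W FR=S RL=W RR=W
cmd 1: advance +16 → t=21, phase=(8,2,8,14) → FL=W FR=S RL=W RR=W
cmd 2: advance +14 → t=35, phase=(6,0,6,12) → FL=S FR=S RL=S RR=W
cmd 3: advance +15 → t=50, phase=(5,15,5,11) → FL=S FR=W RL=S RR=W
cmd 4: advance +10 → t=60, phase=(15,9,15,5) → FL=W FR=W RL=W RR=S
cmd 5: advance +9 → t=69, phase=(8,2,8,14) → FL=W FR=S RL=W RR=W
cmd 6: advance +1 → t=70, phase=(9,3,9,15) → FL=W FR=S RL=W RR=W

after cmd 1 (t=21): FL=W FR=S RL=W RR=W
after cmd 2 (t=35): FL=S FR=S RL=S RR=W
after cmd 3 (t=50): FL=S FR=W RL=S RR=W
after cmd 4 (t=60): FL=W FR=W RL=W RR=S
after cmd 5 (t=69): FL=W FR=S RL=W RR=W
after cmd 6 (t=70): FL=W FR=S RL=W RR=W


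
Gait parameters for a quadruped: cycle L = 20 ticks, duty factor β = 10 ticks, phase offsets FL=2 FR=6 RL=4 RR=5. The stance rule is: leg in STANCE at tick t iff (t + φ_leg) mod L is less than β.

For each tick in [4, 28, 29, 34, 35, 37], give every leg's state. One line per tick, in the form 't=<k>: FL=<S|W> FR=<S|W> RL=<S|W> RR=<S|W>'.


t=4: FL=S FR=W RL=S RR=S
t=28: FL=W FR=W RL=W RR=W
t=29: FL=W FR=W RL=W RR=W
t=34: FL=W FR=S RL=W RR=W
t=35: FL=W FR=S RL=W RR=S
t=37: FL=W FR=S RL=S RR=S

t=4: phase=(6,10,8,9) vs β=10 → FL=S FR=W RL=S RR=S
t=28: phase=(10,14,12,13) vs β=10 → FL=W FR=W RL=W RR=W
t=29: phase=(11,15,13,14) vs β=10 → FL=W FR=W RL=W RR=W
t=34: phase=(16,0,18,19) vs β=10 → FL=W FR=S RL=W RR=W
t=35: phase=(17,1,19,0) vs β=10 → FL=W FR=S RL=W RR=S
t=37: phase=(19,3,1,2) vs β=10 → FL=W FR=S RL=S RR=S


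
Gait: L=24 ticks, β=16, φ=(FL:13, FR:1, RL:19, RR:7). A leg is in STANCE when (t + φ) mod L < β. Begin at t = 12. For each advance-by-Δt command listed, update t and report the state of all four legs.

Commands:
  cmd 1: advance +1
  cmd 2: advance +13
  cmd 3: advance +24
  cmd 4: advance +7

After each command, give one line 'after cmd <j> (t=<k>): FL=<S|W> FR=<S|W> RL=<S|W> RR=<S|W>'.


start t=12: FL=S FR=S RL=S RR=W
cmd 1: advance +1 → t=13, phase=(2,14,8,20) → FL=S FR=S RL=S RR=W
cmd 2: advance +13 → t=26, phase=(15,3,21,9) → FL=S FR=S RL=W RR=S
cmd 3: advance +24 → t=50, phase=(15,3,21,9) → FL=S FR=S RL=W RR=S
cmd 4: advance +7 → t=57, phase=(22,10,4,16) → FL=W FR=S RL=S RR=W

after cmd 1 (t=13): FL=S FR=S RL=S RR=W
after cmd 2 (t=26): FL=S FR=S RL=W RR=S
after cmd 3 (t=50): FL=S FR=S RL=W RR=S
after cmd 4 (t=57): FL=W FR=S RL=S RR=W


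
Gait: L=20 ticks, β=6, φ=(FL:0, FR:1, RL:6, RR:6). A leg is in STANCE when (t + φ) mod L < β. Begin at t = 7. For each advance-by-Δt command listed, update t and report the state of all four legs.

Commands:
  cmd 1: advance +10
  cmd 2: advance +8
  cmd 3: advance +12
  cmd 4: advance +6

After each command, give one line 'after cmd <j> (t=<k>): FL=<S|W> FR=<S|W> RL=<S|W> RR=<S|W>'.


after cmd 1 (t=17): FL=W FR=W RL=S RR=S
after cmd 2 (t=25): FL=S FR=W RL=W RR=W
after cmd 3 (t=37): FL=W FR=W RL=S RR=S
after cmd 4 (t=43): FL=S FR=S RL=W RR=W

start t=7: FL=W FR=W RL=W RR=W
cmd 1: advance +10 → t=17, phase=(17,18,3,3) → FL=W FR=W RL=S RR=S
cmd 2: advance +8 → t=25, phase=(5,6,11,11) → FL=S FR=W RL=W RR=W
cmd 3: advance +12 → t=37, phase=(17,18,3,3) → FL=W FR=W RL=S RR=S
cmd 4: advance +6 → t=43, phase=(3,4,9,9) → FL=S FR=S RL=W RR=W


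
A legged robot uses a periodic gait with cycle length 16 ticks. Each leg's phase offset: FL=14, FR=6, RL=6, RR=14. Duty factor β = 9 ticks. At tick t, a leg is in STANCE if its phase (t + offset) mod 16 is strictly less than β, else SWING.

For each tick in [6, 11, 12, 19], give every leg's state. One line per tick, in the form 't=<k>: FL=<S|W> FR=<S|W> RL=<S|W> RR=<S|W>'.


t=6: FL=S FR=W RL=W RR=S
t=11: FL=W FR=S RL=S RR=W
t=12: FL=W FR=S RL=S RR=W
t=19: FL=S FR=W RL=W RR=S

t=6: phase=(4,12,12,4) vs β=9 → FL=S FR=W RL=W RR=S
t=11: phase=(9,1,1,9) vs β=9 → FL=W FR=S RL=S RR=W
t=12: phase=(10,2,2,10) vs β=9 → FL=W FR=S RL=S RR=W
t=19: phase=(1,9,9,1) vs β=9 → FL=S FR=W RL=W RR=S


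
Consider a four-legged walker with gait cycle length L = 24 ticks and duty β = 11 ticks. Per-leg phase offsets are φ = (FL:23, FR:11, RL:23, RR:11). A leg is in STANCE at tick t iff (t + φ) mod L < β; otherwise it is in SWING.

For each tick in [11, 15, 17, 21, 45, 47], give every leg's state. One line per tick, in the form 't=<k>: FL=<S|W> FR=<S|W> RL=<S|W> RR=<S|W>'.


t=11: FL=S FR=W RL=S RR=W
t=15: FL=W FR=S RL=W RR=S
t=17: FL=W FR=S RL=W RR=S
t=21: FL=W FR=S RL=W RR=S
t=45: FL=W FR=S RL=W RR=S
t=47: FL=W FR=S RL=W RR=S

t=11: phase=(10,22,10,22) vs β=11 → FL=S FR=W RL=S RR=W
t=15: phase=(14,2,14,2) vs β=11 → FL=W FR=S RL=W RR=S
t=17: phase=(16,4,16,4) vs β=11 → FL=W FR=S RL=W RR=S
t=21: phase=(20,8,20,8) vs β=11 → FL=W FR=S RL=W RR=S
t=45: phase=(20,8,20,8) vs β=11 → FL=W FR=S RL=W RR=S
t=47: phase=(22,10,22,10) vs β=11 → FL=W FR=S RL=W RR=S


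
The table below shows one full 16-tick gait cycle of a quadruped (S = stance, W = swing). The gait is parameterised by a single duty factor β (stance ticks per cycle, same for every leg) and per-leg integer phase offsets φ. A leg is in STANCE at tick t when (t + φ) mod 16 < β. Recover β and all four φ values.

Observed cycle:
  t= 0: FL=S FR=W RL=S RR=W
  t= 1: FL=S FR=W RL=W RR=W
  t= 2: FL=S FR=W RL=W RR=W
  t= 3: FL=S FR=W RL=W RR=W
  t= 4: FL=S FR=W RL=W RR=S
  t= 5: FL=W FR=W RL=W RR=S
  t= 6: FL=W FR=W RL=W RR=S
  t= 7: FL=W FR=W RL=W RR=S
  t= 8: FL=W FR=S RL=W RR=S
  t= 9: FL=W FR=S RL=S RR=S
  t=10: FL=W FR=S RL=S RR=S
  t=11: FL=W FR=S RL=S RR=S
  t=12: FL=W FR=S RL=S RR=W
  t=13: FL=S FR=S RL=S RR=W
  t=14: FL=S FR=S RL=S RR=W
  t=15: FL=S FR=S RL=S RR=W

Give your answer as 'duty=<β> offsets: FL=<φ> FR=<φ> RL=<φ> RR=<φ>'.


duty=8 offsets: FL=3 FR=8 RL=7 RR=12

duty β = stance ticks per leg = 8
FL: stance ticks = 8; W→S at t=13 → φ=3
FR: stance ticks = 8; W→S at t=8 → φ=8
RL: stance ticks = 8; W→S at t=9 → φ=7
RR: stance ticks = 8; W→S at t=4 → φ=12


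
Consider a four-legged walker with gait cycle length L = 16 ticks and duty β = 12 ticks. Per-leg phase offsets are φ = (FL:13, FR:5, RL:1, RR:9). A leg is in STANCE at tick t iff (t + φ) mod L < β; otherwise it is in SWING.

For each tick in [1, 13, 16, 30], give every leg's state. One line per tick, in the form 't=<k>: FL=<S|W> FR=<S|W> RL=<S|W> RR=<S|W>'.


t=1: FL=W FR=S RL=S RR=S
t=13: FL=S FR=S RL=W RR=S
t=16: FL=W FR=S RL=S RR=S
t=30: FL=S FR=S RL=W RR=S

t=1: phase=(14,6,2,10) vs β=12 → FL=W FR=S RL=S RR=S
t=13: phase=(10,2,14,6) vs β=12 → FL=S FR=S RL=W RR=S
t=16: phase=(13,5,1,9) vs β=12 → FL=W FR=S RL=S RR=S
t=30: phase=(11,3,15,7) vs β=12 → FL=S FR=S RL=W RR=S


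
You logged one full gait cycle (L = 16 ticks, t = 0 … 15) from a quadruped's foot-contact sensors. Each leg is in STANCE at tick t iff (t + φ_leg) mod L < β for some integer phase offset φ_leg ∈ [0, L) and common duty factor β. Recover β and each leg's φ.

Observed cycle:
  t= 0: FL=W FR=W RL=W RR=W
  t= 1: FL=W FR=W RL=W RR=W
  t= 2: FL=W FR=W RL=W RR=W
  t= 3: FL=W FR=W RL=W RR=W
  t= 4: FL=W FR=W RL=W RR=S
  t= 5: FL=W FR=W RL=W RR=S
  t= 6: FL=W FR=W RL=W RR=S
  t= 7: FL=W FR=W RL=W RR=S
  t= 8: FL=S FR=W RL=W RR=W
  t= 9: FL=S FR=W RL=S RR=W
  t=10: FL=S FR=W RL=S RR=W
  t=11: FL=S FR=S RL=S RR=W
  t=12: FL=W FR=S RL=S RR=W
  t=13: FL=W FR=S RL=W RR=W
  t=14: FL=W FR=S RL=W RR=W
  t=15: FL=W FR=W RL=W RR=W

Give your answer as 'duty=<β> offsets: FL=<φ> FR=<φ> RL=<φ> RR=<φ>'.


duty β = stance ticks per leg = 4
FL: stance ticks = 4; W→S at t=8 → φ=8
FR: stance ticks = 4; W→S at t=11 → φ=5
RL: stance ticks = 4; W→S at t=9 → φ=7
RR: stance ticks = 4; W→S at t=4 → φ=12

duty=4 offsets: FL=8 FR=5 RL=7 RR=12


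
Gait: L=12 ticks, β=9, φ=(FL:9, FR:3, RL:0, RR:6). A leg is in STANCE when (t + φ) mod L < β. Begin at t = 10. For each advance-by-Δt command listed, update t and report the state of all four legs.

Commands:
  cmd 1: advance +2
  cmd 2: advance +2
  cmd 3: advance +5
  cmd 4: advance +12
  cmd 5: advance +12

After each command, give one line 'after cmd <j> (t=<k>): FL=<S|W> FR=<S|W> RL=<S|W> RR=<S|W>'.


after cmd 1 (t=12): FL=W FR=S RL=S RR=S
after cmd 2 (t=14): FL=W FR=S RL=S RR=S
after cmd 3 (t=19): FL=S FR=W RL=S RR=S
after cmd 4 (t=31): FL=S FR=W RL=S RR=S
after cmd 5 (t=43): FL=S FR=W RL=S RR=S

start t=10: FL=S FR=S RL=W RR=S
cmd 1: advance +2 → t=12, phase=(9,3,0,6) → FL=W FR=S RL=S RR=S
cmd 2: advance +2 → t=14, phase=(11,5,2,8) → FL=W FR=S RL=S RR=S
cmd 3: advance +5 → t=19, phase=(4,10,7,1) → FL=S FR=W RL=S RR=S
cmd 4: advance +12 → t=31, phase=(4,10,7,1) → FL=S FR=W RL=S RR=S
cmd 5: advance +12 → t=43, phase=(4,10,7,1) → FL=S FR=W RL=S RR=S


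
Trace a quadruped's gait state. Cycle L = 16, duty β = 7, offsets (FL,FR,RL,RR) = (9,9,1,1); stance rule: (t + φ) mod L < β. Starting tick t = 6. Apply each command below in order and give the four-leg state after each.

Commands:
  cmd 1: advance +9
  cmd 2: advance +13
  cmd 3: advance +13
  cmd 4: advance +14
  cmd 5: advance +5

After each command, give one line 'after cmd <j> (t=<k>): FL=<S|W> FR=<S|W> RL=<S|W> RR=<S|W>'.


start t=6: FL=W FR=W RL=W RR=W
cmd 1: advance +9 → t=15, phase=(8,8,0,0) → FL=W FR=W RL=S RR=S
cmd 2: advance +13 → t=28, phase=(5,5,13,13) → FL=S FR=S RL=W RR=W
cmd 3: advance +13 → t=41, phase=(2,2,10,10) → FL=S FR=S RL=W RR=W
cmd 4: advance +14 → t=55, phase=(0,0,8,8) → FL=S FR=S RL=W RR=W
cmd 5: advance +5 → t=60, phase=(5,5,13,13) → FL=S FR=S RL=W RR=W

after cmd 1 (t=15): FL=W FR=W RL=S RR=S
after cmd 2 (t=28): FL=S FR=S RL=W RR=W
after cmd 3 (t=41): FL=S FR=S RL=W RR=W
after cmd 4 (t=55): FL=S FR=S RL=W RR=W
after cmd 5 (t=60): FL=S FR=S RL=W RR=W


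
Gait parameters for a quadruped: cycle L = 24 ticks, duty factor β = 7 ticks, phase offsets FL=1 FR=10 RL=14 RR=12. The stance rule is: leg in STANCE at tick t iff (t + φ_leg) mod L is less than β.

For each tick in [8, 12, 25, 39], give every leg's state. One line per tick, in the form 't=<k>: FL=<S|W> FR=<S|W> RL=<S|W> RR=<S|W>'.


t=8: phase=(9,18,22,20) vs β=7 → FL=W FR=W RL=W RR=W
t=12: phase=(13,22,2,0) vs β=7 → FL=W FR=W RL=S RR=S
t=25: phase=(2,11,15,13) vs β=7 → FL=S FR=W RL=W RR=W
t=39: phase=(16,1,5,3) vs β=7 → FL=W FR=S RL=S RR=S

t=8: FL=W FR=W RL=W RR=W
t=12: FL=W FR=W RL=S RR=S
t=25: FL=S FR=W RL=W RR=W
t=39: FL=W FR=S RL=S RR=S


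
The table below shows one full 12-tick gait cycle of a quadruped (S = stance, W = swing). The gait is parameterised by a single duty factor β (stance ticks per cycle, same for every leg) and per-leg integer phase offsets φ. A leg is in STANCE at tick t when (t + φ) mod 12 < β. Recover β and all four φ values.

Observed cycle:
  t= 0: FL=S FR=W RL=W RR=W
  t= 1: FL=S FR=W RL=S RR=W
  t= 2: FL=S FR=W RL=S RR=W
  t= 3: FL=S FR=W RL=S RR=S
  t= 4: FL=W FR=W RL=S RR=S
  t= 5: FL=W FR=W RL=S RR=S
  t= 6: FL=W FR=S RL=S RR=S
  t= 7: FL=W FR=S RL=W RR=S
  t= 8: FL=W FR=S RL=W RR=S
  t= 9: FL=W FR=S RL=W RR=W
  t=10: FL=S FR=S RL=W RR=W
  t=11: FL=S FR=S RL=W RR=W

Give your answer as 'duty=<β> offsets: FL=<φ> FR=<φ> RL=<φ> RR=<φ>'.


duty β = stance ticks per leg = 6
FL: stance ticks = 6; W→S at t=10 → φ=2
FR: stance ticks = 6; W→S at t=6 → φ=6
RL: stance ticks = 6; W→S at t=1 → φ=11
RR: stance ticks = 6; W→S at t=3 → φ=9

duty=6 offsets: FL=2 FR=6 RL=11 RR=9


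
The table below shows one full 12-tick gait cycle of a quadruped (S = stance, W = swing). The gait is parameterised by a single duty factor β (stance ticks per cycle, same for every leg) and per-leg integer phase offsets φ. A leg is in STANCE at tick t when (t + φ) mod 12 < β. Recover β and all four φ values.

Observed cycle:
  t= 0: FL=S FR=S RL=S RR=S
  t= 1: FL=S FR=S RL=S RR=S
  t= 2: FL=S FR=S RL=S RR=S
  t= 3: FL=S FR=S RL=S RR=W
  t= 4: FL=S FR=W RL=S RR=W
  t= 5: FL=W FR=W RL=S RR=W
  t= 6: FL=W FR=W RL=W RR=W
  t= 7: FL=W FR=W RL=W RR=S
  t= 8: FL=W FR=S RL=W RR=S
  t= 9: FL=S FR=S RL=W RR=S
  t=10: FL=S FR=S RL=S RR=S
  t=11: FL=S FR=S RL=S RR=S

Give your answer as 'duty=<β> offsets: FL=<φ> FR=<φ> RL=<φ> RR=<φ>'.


duty β = stance ticks per leg = 8
FL: stance ticks = 8; W→S at t=9 → φ=3
FR: stance ticks = 8; W→S at t=8 → φ=4
RL: stance ticks = 8; W→S at t=10 → φ=2
RR: stance ticks = 8; W→S at t=7 → φ=5

duty=8 offsets: FL=3 FR=4 RL=2 RR=5


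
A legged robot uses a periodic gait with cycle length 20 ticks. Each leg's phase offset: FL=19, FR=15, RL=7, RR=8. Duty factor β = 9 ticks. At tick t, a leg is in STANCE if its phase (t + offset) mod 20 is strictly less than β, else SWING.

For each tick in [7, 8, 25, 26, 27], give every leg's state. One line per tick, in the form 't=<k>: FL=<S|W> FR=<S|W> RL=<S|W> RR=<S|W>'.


t=7: FL=S FR=S RL=W RR=W
t=8: FL=S FR=S RL=W RR=W
t=25: FL=S FR=S RL=W RR=W
t=26: FL=S FR=S RL=W RR=W
t=27: FL=S FR=S RL=W RR=W

t=7: phase=(6,2,14,15) vs β=9 → FL=S FR=S RL=W RR=W
t=8: phase=(7,3,15,16) vs β=9 → FL=S FR=S RL=W RR=W
t=25: phase=(4,0,12,13) vs β=9 → FL=S FR=S RL=W RR=W
t=26: phase=(5,1,13,14) vs β=9 → FL=S FR=S RL=W RR=W
t=27: phase=(6,2,14,15) vs β=9 → FL=S FR=S RL=W RR=W


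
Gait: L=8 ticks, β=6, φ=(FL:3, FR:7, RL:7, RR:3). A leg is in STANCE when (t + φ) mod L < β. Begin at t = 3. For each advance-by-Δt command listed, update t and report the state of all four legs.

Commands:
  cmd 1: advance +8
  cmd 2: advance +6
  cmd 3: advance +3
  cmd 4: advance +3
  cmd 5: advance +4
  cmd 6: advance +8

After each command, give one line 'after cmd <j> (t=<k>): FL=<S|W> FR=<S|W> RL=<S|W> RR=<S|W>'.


after cmd 1 (t=11): FL=W FR=S RL=S RR=W
after cmd 2 (t=17): FL=S FR=S RL=S RR=S
after cmd 3 (t=20): FL=W FR=S RL=S RR=W
after cmd 4 (t=23): FL=S FR=W RL=W RR=S
after cmd 5 (t=27): FL=W FR=S RL=S RR=W
after cmd 6 (t=35): FL=W FR=S RL=S RR=W

start t=3: FL=W FR=S RL=S RR=W
cmd 1: advance +8 → t=11, phase=(6,2,2,6) → FL=W FR=S RL=S RR=W
cmd 2: advance +6 → t=17, phase=(4,0,0,4) → FL=S FR=S RL=S RR=S
cmd 3: advance +3 → t=20, phase=(7,3,3,7) → FL=W FR=S RL=S RR=W
cmd 4: advance +3 → t=23, phase=(2,6,6,2) → FL=S FR=W RL=W RR=S
cmd 5: advance +4 → t=27, phase=(6,2,2,6) → FL=W FR=S RL=S RR=W
cmd 6: advance +8 → t=35, phase=(6,2,2,6) → FL=W FR=S RL=S RR=W


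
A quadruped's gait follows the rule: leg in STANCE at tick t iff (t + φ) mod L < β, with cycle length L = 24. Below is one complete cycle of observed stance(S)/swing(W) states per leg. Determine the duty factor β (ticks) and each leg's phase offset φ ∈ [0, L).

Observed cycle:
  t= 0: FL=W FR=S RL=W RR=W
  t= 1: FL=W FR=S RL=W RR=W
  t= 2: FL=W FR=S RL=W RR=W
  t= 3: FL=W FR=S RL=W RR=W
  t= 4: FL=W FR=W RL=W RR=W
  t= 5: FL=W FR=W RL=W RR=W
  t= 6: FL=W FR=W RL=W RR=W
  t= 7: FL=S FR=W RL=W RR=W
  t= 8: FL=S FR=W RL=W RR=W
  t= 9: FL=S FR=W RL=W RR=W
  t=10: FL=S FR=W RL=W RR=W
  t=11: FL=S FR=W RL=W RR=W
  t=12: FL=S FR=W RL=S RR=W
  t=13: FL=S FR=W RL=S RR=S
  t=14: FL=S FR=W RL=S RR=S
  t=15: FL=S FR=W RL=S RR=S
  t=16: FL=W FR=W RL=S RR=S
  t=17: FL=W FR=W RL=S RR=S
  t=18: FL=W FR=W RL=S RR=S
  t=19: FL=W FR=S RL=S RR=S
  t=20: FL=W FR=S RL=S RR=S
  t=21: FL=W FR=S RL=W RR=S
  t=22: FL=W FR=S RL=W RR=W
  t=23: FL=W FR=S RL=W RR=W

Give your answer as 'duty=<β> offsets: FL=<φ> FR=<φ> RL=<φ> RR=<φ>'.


duty β = stance ticks per leg = 9
FL: stance ticks = 9; W→S at t=7 → φ=17
FR: stance ticks = 9; W→S at t=19 → φ=5
RL: stance ticks = 9; W→S at t=12 → φ=12
RR: stance ticks = 9; W→S at t=13 → φ=11

duty=9 offsets: FL=17 FR=5 RL=12 RR=11


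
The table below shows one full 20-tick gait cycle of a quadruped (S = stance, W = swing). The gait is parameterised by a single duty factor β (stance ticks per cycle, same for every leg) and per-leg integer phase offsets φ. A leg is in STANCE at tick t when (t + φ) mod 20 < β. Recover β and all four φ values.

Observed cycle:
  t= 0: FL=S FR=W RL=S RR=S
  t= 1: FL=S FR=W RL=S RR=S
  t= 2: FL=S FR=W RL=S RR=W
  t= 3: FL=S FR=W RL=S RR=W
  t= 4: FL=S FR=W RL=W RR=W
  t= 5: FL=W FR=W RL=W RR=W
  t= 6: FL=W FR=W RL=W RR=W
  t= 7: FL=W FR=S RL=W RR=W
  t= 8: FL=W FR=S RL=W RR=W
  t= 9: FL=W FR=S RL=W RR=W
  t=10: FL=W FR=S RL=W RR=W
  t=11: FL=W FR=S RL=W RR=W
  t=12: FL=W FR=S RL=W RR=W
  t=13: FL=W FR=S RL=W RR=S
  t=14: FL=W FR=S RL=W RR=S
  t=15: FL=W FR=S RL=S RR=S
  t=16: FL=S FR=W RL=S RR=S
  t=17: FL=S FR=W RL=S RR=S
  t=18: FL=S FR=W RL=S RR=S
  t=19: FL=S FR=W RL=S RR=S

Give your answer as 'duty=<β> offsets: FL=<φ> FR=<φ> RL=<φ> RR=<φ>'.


duty=9 offsets: FL=4 FR=13 RL=5 RR=7

duty β = stance ticks per leg = 9
FL: stance ticks = 9; W→S at t=16 → φ=4
FR: stance ticks = 9; W→S at t=7 → φ=13
RL: stance ticks = 9; W→S at t=15 → φ=5
RR: stance ticks = 9; W→S at t=13 → φ=7


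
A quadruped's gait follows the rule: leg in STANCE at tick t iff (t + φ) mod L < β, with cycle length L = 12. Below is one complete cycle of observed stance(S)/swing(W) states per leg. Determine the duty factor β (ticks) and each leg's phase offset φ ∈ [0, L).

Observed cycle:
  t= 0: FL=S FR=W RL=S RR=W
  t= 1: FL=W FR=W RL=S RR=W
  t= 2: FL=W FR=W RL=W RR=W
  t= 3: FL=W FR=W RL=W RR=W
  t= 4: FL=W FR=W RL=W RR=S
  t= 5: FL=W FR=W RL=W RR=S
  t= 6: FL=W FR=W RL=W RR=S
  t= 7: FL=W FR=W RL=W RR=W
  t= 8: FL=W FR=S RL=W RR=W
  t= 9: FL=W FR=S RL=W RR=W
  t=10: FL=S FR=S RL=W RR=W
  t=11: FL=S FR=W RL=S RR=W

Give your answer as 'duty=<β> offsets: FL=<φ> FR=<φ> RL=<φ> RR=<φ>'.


duty β = stance ticks per leg = 3
FL: stance ticks = 3; W→S at t=10 → φ=2
FR: stance ticks = 3; W→S at t=8 → φ=4
RL: stance ticks = 3; W→S at t=11 → φ=1
RR: stance ticks = 3; W→S at t=4 → φ=8

duty=3 offsets: FL=2 FR=4 RL=1 RR=8


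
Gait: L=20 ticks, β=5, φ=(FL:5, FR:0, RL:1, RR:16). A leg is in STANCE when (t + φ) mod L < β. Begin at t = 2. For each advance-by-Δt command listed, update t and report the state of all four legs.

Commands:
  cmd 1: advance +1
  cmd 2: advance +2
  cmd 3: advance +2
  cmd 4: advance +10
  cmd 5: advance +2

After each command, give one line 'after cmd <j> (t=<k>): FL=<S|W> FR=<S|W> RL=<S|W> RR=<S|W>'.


after cmd 1 (t=3): FL=W FR=S RL=S RR=W
after cmd 2 (t=5): FL=W FR=W RL=W RR=S
after cmd 3 (t=7): FL=W FR=W RL=W RR=S
after cmd 4 (t=17): FL=S FR=W RL=W RR=W
after cmd 5 (t=19): FL=S FR=W RL=S RR=W

start t=2: FL=W FR=S RL=S RR=W
cmd 1: advance +1 → t=3, phase=(8,3,4,19) → FL=W FR=S RL=S RR=W
cmd 2: advance +2 → t=5, phase=(10,5,6,1) → FL=W FR=W RL=W RR=S
cmd 3: advance +2 → t=7, phase=(12,7,8,3) → FL=W FR=W RL=W RR=S
cmd 4: advance +10 → t=17, phase=(2,17,18,13) → FL=S FR=W RL=W RR=W
cmd 5: advance +2 → t=19, phase=(4,19,0,15) → FL=S FR=W RL=S RR=W
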